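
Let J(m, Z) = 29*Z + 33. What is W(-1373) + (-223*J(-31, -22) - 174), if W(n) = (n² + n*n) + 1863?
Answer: 3906862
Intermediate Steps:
J(m, Z) = 33 + 29*Z
W(n) = 1863 + 2*n² (W(n) = (n² + n²) + 1863 = 2*n² + 1863 = 1863 + 2*n²)
W(-1373) + (-223*J(-31, -22) - 174) = (1863 + 2*(-1373)²) + (-223*(33 + 29*(-22)) - 174) = (1863 + 2*1885129) + (-223*(33 - 638) - 174) = (1863 + 3770258) + (-223*(-605) - 174) = 3772121 + (134915 - 174) = 3772121 + 134741 = 3906862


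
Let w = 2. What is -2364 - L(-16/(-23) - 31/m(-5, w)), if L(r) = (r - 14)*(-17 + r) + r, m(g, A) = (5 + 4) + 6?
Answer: -314822329/119025 ≈ -2645.0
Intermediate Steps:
m(g, A) = 15 (m(g, A) = 9 + 6 = 15)
L(r) = r + (-17 + r)*(-14 + r) (L(r) = (-14 + r)*(-17 + r) + r = (-17 + r)*(-14 + r) + r = r + (-17 + r)*(-14 + r))
-2364 - L(-16/(-23) - 31/m(-5, w)) = -2364 - (238 + (-16/(-23) - 31/15)² - 30*(-16/(-23) - 31/15)) = -2364 - (238 + (-16*(-1/23) - 31*1/15)² - 30*(-16*(-1/23) - 31*1/15)) = -2364 - (238 + (16/23 - 31/15)² - 30*(16/23 - 31/15)) = -2364 - (238 + (-473/345)² - 30*(-473/345)) = -2364 - (238 + 223729/119025 + 946/23) = -2364 - 1*33447229/119025 = -2364 - 33447229/119025 = -314822329/119025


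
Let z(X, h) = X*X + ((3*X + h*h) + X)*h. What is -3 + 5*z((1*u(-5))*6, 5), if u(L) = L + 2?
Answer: 442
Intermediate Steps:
u(L) = 2 + L
z(X, h) = X² + h*(h² + 4*X) (z(X, h) = X² + ((3*X + h²) + X)*h = X² + ((h² + 3*X) + X)*h = X² + (h² + 4*X)*h = X² + h*(h² + 4*X))
-3 + 5*z((1*u(-5))*6, 5) = -3 + 5*(((1*(2 - 5))*6)² + 5³ + 4*((1*(2 - 5))*6)*5) = -3 + 5*(((1*(-3))*6)² + 125 + 4*((1*(-3))*6)*5) = -3 + 5*((-3*6)² + 125 + 4*(-3*6)*5) = -3 + 5*((-18)² + 125 + 4*(-18)*5) = -3 + 5*(324 + 125 - 360) = -3 + 5*89 = -3 + 445 = 442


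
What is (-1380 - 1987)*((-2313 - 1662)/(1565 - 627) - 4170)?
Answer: 1883324235/134 ≈ 1.4055e+7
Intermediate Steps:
(-1380 - 1987)*((-2313 - 1662)/(1565 - 627) - 4170) = -3367*(-3975/938 - 4170) = -3367*(-3915435/938) = 1883324235/134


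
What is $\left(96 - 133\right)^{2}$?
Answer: $1369$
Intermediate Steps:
$\left(96 - 133\right)^{2} = \left(-37\right)^{2} = 1369$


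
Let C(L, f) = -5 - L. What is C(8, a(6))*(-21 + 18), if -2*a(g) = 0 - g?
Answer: 39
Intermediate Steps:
a(g) = g/2 (a(g) = -(0 - g)/2 = -(-1)*g/2 = g/2)
C(8, a(6))*(-21 + 18) = (-5 - 1*8)*(-21 + 18) = (-5 - 8)*(-3) = -13*(-3) = 39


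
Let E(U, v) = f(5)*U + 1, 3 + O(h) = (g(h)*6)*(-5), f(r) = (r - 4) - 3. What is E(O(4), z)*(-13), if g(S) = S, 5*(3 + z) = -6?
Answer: -3211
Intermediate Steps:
z = -21/5 (z = -3 + (⅕)*(-6) = -3 - 6/5 = -21/5 ≈ -4.2000)
f(r) = -7 + r (f(r) = (-4 + r) - 3 = -7 + r)
O(h) = -3 - 30*h (O(h) = -3 + (h*6)*(-5) = -3 + (6*h)*(-5) = -3 - 30*h)
E(U, v) = 1 - 2*U (E(U, v) = (-7 + 5)*U + 1 = -2*U + 1 = 1 - 2*U)
E(O(4), z)*(-13) = (1 - 2*(-3 - 30*4))*(-13) = (1 - 2*(-3 - 120))*(-13) = (1 - 2*(-123))*(-13) = (1 + 246)*(-13) = 247*(-13) = -3211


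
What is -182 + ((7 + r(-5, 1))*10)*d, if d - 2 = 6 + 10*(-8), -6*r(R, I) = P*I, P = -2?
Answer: -5462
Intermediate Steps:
r(R, I) = I/3 (r(R, I) = -(-1)*I/3 = I/3)
d = -72 (d = 2 + (6 + 10*(-8)) = 2 + (6 - 80) = 2 - 74 = -72)
-182 + ((7 + r(-5, 1))*10)*d = -182 + ((7 + (1/3)*1)*10)*(-72) = -182 + ((7 + 1/3)*10)*(-72) = -182 + ((22/3)*10)*(-72) = -182 + (220/3)*(-72) = -182 - 5280 = -5462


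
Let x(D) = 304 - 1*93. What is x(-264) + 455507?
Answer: 455718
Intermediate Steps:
x(D) = 211 (x(D) = 304 - 93 = 211)
x(-264) + 455507 = 211 + 455507 = 455718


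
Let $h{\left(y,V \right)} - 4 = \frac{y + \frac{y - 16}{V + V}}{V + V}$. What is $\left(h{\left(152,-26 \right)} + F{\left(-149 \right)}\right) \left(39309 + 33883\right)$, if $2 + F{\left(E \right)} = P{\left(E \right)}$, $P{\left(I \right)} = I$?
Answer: $- \frac{1853843572}{169} \approx -1.0969 \cdot 10^{7}$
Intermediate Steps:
$F{\left(E \right)} = -2 + E$
$h{\left(y,V \right)} = 4 + \frac{y + \frac{-16 + y}{2 V}}{2 V}$ ($h{\left(y,V \right)} = 4 + \frac{y + \frac{y - 16}{V + V}}{V + V} = 4 + \frac{y + \frac{-16 + y}{2 V}}{2 V}$)
$\left(h{\left(152,-26 \right)} + F{\left(-149 \right)}\right) \left(39309 + 33883\right) = \left(\frac{-16 + 152 + 16 \left(-26\right)^{2} + 2 \left(-26\right) 152}{4 \cdot 676} - 151\right) \left(39309 + 33883\right) = \left(\frac{1}{4} \cdot \frac{1}{676} \left(-16 + 152 + 16 \cdot 676 - 7904\right) - 151\right) 73192 = \left(\frac{1}{4} \cdot \frac{1}{676} \left(-16 + 152 + 10816 - 7904\right) - 151\right) 73192 = \left(\frac{1}{4} \cdot \frac{1}{676} \cdot 3048 - 151\right) 73192 = \left(\frac{381}{338} - 151\right) 73192 = \left(- \frac{50657}{338}\right) 73192 = - \frac{1853843572}{169}$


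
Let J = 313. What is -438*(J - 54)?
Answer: -113442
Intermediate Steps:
-438*(J - 54) = -438*(313 - 54) = -438*259 = -113442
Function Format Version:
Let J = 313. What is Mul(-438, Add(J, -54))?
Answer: -113442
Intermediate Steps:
Mul(-438, Add(J, -54)) = Mul(-438, Add(313, -54)) = Mul(-438, 259) = -113442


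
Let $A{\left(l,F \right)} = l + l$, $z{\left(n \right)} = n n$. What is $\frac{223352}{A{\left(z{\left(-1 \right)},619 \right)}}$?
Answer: $111676$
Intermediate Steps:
$z{\left(n \right)} = n^{2}$
$A{\left(l,F \right)} = 2 l$
$\frac{223352}{A{\left(z{\left(-1 \right)},619 \right)}} = \frac{223352}{2 \left(-1\right)^{2}} = \frac{223352}{2 \cdot 1} = \frac{223352}{2} = 223352 \cdot \frac{1}{2} = 111676$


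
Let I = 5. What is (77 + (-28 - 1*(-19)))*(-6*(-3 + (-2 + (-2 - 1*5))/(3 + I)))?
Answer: 1683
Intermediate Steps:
(77 + (-28 - 1*(-19)))*(-6*(-3 + (-2 + (-2 - 1*5))/(3 + I))) = (77 + (-28 - 1*(-19)))*(-6*(-3 + (-2 + (-2 - 1*5))/(3 + 5))) = (77 + (-28 + 19))*(-6*(-3 + (-2 + (-2 - 5))/8)) = (77 - 9)*(-6*(-3 + (-2 - 7)*(⅛))) = 68*(-6*(-3 - 9*⅛)) = 68*(-6*(-3 - 9/8)) = 68*(-6*(-33/8)) = 68*(99/4) = 1683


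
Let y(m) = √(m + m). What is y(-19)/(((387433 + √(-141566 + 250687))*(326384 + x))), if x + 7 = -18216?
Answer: -I*√4146598/46256266652823248 + 387433*I*√38/46256266652823248 ≈ 5.1588e-11*I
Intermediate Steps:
x = -18223 (x = -7 - 18216 = -18223)
y(m) = √2*√m (y(m) = √(2*m) = √2*√m)
y(-19)/(((387433 + √(-141566 + 250687))*(326384 + x))) = (√2*√(-19))/(((387433 + √(-141566 + 250687))*(326384 - 18223))) = (√2*(I*√19))/(((387433 + √109121)*308161)) = (I*√38)/(119391740713 + 308161*√109121) = I*√38/(119391740713 + 308161*√109121)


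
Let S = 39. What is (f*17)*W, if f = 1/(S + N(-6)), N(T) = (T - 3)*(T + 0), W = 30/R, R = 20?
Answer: 17/62 ≈ 0.27419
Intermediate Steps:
W = 3/2 (W = 30/20 = 30*(1/20) = 3/2 ≈ 1.5000)
N(T) = T*(-3 + T) (N(T) = (-3 + T)*T = T*(-3 + T))
f = 1/93 (f = 1/(39 - 6*(-3 - 6)) = 1/(39 - 6*(-9)) = 1/(39 + 54) = 1/93 ≈ 0.010753)
(f*17)*W = ((1/93)*17)*(3/2) = (17/93)*(3/2) = 17/62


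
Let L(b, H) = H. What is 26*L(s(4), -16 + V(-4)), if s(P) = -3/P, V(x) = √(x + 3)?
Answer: -416 + 26*I ≈ -416.0 + 26.0*I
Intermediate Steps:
V(x) = √(3 + x)
26*L(s(4), -16 + V(-4)) = 26*(-16 + √(3 - 4)) = 26*(-16 + √(-1)) = 26*(-16 + I) = -416 + 26*I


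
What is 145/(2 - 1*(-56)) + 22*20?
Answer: 885/2 ≈ 442.50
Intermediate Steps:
145/(2 - 1*(-56)) + 22*20 = 145/(2 + 56) + 440 = 145/58 + 440 = 145*(1/58) + 440 = 5/2 + 440 = 885/2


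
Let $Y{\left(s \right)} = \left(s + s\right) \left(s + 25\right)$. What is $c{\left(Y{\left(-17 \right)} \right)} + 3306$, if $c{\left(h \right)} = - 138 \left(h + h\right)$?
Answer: $78378$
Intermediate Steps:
$Y{\left(s \right)} = 2 s \left(25 + s\right)$
$c{\left(h \right)} = - 276 h$ ($c{\left(h \right)} = - 138 \cdot 2 h = - 276 h$)
$c{\left(Y{\left(-17 \right)} \right)} + 3306 = - 276 \cdot 2 \left(-17\right) \left(25 - 17\right) + 3306 = - 276 \cdot 2 \left(-17\right) 8 + 3306 = \left(-276\right) \left(-272\right) + 3306 = 75072 + 3306 = 78378$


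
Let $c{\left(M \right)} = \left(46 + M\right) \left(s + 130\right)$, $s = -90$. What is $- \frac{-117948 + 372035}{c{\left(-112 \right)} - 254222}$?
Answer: $\frac{254087}{256862} \approx 0.9892$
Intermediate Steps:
$c{\left(M \right)} = 1840 + 40 M$ ($c{\left(M \right)} = \left(46 + M\right) \left(-90 + 130\right) = \left(46 + M\right) 40 = 1840 + 40 M$)
$- \frac{-117948 + 372035}{c{\left(-112 \right)} - 254222} = - \frac{-117948 + 372035}{\left(1840 + 40 \left(-112\right)\right) - 254222} = - \frac{254087}{\left(1840 - 4480\right) - 254222} = - \frac{254087}{-2640 - 254222} = - \frac{254087}{-256862} = - \frac{254087 \left(-1\right)}{256862} = \left(-1\right) \left(- \frac{254087}{256862}\right) = \frac{254087}{256862}$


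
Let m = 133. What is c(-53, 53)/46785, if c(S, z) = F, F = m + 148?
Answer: 281/46785 ≈ 0.0060062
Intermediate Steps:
F = 281 (F = 133 + 148 = 281)
c(S, z) = 281
c(-53, 53)/46785 = 281/46785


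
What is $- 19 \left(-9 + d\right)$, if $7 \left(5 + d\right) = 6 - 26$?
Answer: $\frac{2242}{7} \approx 320.29$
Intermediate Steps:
$d = - \frac{55}{7}$ ($d = -5 + \frac{6 - 26}{7} = -5 + \frac{1}{7} \left(-20\right) = -5 - \frac{20}{7} = - \frac{55}{7} \approx -7.8571$)
$- 19 \left(-9 + d\right) = - 19 \left(-9 - \frac{55}{7}\right) = \left(-19\right) \left(- \frac{118}{7}\right) = \frac{2242}{7}$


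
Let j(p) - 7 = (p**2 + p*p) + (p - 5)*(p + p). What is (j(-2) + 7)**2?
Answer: 2500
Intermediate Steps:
j(p) = 7 + 2*p**2 + 2*p*(-5 + p) (j(p) = 7 + ((p**2 + p*p) + (p - 5)*(p + p)) = 7 + ((p**2 + p**2) + (-5 + p)*(2*p)) = 7 + (2*p**2 + 2*p*(-5 + p)) = 7 + 2*p**2 + 2*p*(-5 + p))
(j(-2) + 7)**2 = ((7 - 10*(-2) + 4*(-2)**2) + 7)**2 = ((7 + 20 + 4*4) + 7)**2 = ((7 + 20 + 16) + 7)**2 = (43 + 7)**2 = 50**2 = 2500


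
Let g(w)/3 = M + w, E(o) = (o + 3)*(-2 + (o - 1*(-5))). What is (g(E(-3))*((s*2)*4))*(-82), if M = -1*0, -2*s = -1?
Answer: 0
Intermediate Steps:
s = ½ (s = -½*(-1) = ½ ≈ 0.50000)
M = 0
E(o) = (3 + o)² (E(o) = (3 + o)*(-2 + (o + 5)) = (3 + o)*(-2 + (5 + o)) = (3 + o)*(3 + o) = (3 + o)²)
g(w) = 3*w (g(w) = 3*(0 + w) = 3*w)
(g(E(-3))*((s*2)*4))*(-82) = ((3*(3 - 3)²)*(((½)*2)*4))*(-82) = ((3*0²)*(1*4))*(-82) = ((3*0)*4)*(-82) = (0*4)*(-82) = 0*(-82) = 0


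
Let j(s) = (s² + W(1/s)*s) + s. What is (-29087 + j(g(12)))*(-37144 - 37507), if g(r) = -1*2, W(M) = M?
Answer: 2171149684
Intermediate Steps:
g(r) = -2
j(s) = 1 + s + s² (j(s) = (s² + s/s) + s = (s² + 1) + s = (1 + s²) + s = 1 + s + s²)
(-29087 + j(g(12)))*(-37144 - 37507) = (-29087 + (1 - 2*(1 - 2)))*(-37144 - 37507) = (-29087 + (1 - 2*(-1)))*(-74651) = (-29087 + (1 + 2))*(-74651) = (-29087 + 3)*(-74651) = -29084*(-74651) = 2171149684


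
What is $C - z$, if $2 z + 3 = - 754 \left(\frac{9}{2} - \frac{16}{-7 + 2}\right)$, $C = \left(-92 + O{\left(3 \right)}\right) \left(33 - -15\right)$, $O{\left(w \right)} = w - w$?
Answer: $- \frac{7558}{5} \approx -1511.6$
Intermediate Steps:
$O{\left(w \right)} = 0$
$C = -4416$ ($C = \left(-92 + 0\right) \left(33 - -15\right) = - 92 \left(33 + 15\right) = \left(-92\right) 48 = -4416$)
$z = - \frac{14522}{5}$ ($z = - \frac{3}{2} + \frac{\left(-754\right) \left(\frac{9}{2} - \frac{16}{-7 + 2}\right)}{2} = - \frac{3}{2} + \frac{\left(-754\right) \left(9 \cdot \frac{1}{2} - \frac{16}{-5}\right)}{2} = - \frac{3}{2} + \frac{\left(-754\right) \left(\frac{9}{2} - - \frac{16}{5}\right)}{2} = - \frac{3}{2} + \frac{\left(-754\right) \left(\frac{9}{2} + \frac{16}{5}\right)}{2} = - \frac{3}{2} + \frac{\left(-754\right) \frac{77}{10}}{2} = - \frac{3}{2} + \frac{1}{2} \left(- \frac{29029}{5}\right) = - \frac{3}{2} - \frac{29029}{10} = - \frac{14522}{5} \approx -2904.4$)
$C - z = -4416 - - \frac{14522}{5} = -4416 + \frac{14522}{5} = - \frac{7558}{5}$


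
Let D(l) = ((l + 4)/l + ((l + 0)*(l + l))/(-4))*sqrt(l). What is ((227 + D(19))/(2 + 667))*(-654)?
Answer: -49486/223 + 742617*sqrt(19)/4237 ≈ 542.07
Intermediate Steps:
D(l) = sqrt(l)*(-l**2/2 + (4 + l)/l) (D(l) = ((4 + l)/l + (l*(2*l))*(-1/4))*sqrt(l) = ((4 + l)/l + (2*l**2)*(-1/4))*sqrt(l) = ((4 + l)/l - l**2/2)*sqrt(l) = (-l**2/2 + (4 + l)/l)*sqrt(l) = sqrt(l)*(-l**2/2 + (4 + l)/l))
((227 + D(19))/(2 + 667))*(-654) = ((227 + (8 - 1*19*(-2 + 19**2))/(2*sqrt(19)))/(2 + 667))*(-654) = ((227 + (sqrt(19)/19)*(8 - 1*19*(-2 + 361))/2)/669)*(-654) = ((227 + (sqrt(19)/19)*(8 - 1*19*359)/2)*(1/669))*(-654) = ((227 + (sqrt(19)/19)*(8 - 6821)/2)*(1/669))*(-654) = ((227 + (1/2)*(sqrt(19)/19)*(-6813))*(1/669))*(-654) = ((227 - 6813*sqrt(19)/38)*(1/669))*(-654) = (227/669 - 2271*sqrt(19)/8474)*(-654) = -49486/223 + 742617*sqrt(19)/4237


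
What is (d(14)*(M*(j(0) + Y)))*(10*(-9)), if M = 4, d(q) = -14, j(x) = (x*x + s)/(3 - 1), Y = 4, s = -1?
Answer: 17640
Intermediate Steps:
j(x) = -½ + x²/2 (j(x) = (x*x - 1)/(3 - 1) = (x² - 1)/2 = (-1 + x²)*(½) = -½ + x²/2)
(d(14)*(M*(j(0) + Y)))*(10*(-9)) = (-56*((-½ + (½)*0²) + 4))*(10*(-9)) = -56*((-½ + (½)*0) + 4)*(-90) = -56*((-½ + 0) + 4)*(-90) = -56*(-½ + 4)*(-90) = -56*7/2*(-90) = -14*14*(-90) = -196*(-90) = 17640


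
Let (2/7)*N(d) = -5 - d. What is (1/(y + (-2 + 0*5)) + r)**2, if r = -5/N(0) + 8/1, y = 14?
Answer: 494209/7056 ≈ 70.041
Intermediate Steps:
N(d) = -35/2 - 7*d/2 (N(d) = 7*(-5 - d)/2 = -35/2 - 7*d/2)
r = 58/7 (r = -5/(-35/2 - 7/2*0) + 8/1 = -5/(-35/2 + 0) + 8*1 = -5/(-35/2) + 8 = -5*(-2/35) + 8 = 2/7 + 8 = 58/7 ≈ 8.2857)
(1/(y + (-2 + 0*5)) + r)**2 = (1/(14 + (-2 + 0*5)) + 58/7)**2 = (1/(14 + (-2 + 0)) + 58/7)**2 = (1/(14 - 2) + 58/7)**2 = (1/12 + 58/7)**2 = (703/84)**2 = 494209/7056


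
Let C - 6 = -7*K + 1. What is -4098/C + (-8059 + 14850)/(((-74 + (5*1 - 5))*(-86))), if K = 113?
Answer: 3925477/623672 ≈ 6.2941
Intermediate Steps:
C = -784 (C = 6 + (-7*113 + 1) = 6 + (-791 + 1) = 6 - 790 = -784)
-4098/C + (-8059 + 14850)/(((-74 + (5*1 - 5))*(-86))) = -4098/(-784) + (-8059 + 14850)/(((-74 + (5*1 - 5))*(-86))) = -4098*(-1/784) + 6791/(((-74 + (5 - 5))*(-86))) = 2049/392 + 6791/(((-74 + 0)*(-86))) = 2049/392 + 6791/((-74*(-86))) = 2049/392 + 6791/6364 = 3925477/623672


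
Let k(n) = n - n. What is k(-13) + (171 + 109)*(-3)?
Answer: -840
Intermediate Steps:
k(n) = 0
k(-13) + (171 + 109)*(-3) = 0 + (171 + 109)*(-3) = 0 + 280*(-3) = 0 - 840 = -840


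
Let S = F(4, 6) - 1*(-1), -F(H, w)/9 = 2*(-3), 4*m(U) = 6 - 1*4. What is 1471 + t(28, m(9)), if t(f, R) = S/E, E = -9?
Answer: 13184/9 ≈ 1464.9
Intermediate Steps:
m(U) = 1/2 (m(U) = (6 - 1*4)/4 = (6 - 4)/4 = (1/4)*2 = 1/2)
F(H, w) = 54 (F(H, w) = -18*(-3) = -9*(-6) = 54)
S = 55 (S = 54 - 1*(-1) = 54 + 1 = 55)
t(f, R) = -55/9 (t(f, R) = 55/(-9) = 55*(-1/9) = -55/9)
1471 + t(28, m(9)) = 1471 - 55/9 = 13184/9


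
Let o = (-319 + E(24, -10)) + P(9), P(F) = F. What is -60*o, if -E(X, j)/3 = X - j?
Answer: 24720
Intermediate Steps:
E(X, j) = -3*X + 3*j (E(X, j) = -3*(X - j) = -3*X + 3*j)
o = -412 (o = (-319 + (-3*24 + 3*(-10))) + 9 = (-319 + (-72 - 30)) + 9 = (-319 - 102) + 9 = -421 + 9 = -412)
-60*o = -60*(-412) = 24720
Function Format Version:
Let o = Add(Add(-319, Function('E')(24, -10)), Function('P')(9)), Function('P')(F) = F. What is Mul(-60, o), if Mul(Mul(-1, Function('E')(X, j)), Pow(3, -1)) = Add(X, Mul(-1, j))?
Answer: 24720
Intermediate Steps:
Function('E')(X, j) = Add(Mul(-3, X), Mul(3, j)) (Function('E')(X, j) = Mul(-3, Add(X, Mul(-1, j))) = Add(Mul(-3, X), Mul(3, j)))
o = -412 (o = Add(Add(-319, Add(Mul(-3, 24), Mul(3, -10))), 9) = Add(Add(-319, Add(-72, -30)), 9) = Add(Add(-319, -102), 9) = Add(-421, 9) = -412)
Mul(-60, o) = Mul(-60, -412) = 24720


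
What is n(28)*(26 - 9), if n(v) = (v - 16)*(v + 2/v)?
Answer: 40086/7 ≈ 5726.6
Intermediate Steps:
n(v) = (-16 + v)*(v + 2/v)
n(28)*(26 - 9) = (2 + 28² - 32/28 - 16*28)*(26 - 9) = (2 + 784 - 32*1/28 - 448)*17 = (2 + 784 - 8/7 - 448)*17 = (2358/7)*17 = 40086/7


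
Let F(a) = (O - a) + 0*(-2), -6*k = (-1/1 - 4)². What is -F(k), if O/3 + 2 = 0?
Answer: 11/6 ≈ 1.8333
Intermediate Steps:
O = -6 (O = -6 + 3*0 = -6 + 0 = -6)
k = -25/6 (k = -(-1/1 - 4)²/6 = -(-1*1 - 4)²/6 = -(-1 - 4)²/6 = -⅙*(-5)² = -⅙*25 = -25/6 ≈ -4.1667)
F(a) = -6 - a (F(a) = (-6 - a) + 0*(-2) = (-6 - a) + 0 = -6 - a)
-F(k) = -(-6 - 1*(-25/6)) = -(-6 + 25/6) = -1*(-11/6) = 11/6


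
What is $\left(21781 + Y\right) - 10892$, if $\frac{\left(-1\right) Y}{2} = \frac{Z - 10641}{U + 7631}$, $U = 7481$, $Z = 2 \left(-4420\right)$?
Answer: $\frac{82296765}{7556} \approx 10892.0$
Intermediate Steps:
$Z = -8840$
$Y = \frac{19481}{7556}$ ($Y = - 2 \frac{-8840 - 10641}{7481 + 7631} = - 2 \left(- \frac{19481}{15112}\right) = - 2 \left(\left(-19481\right) \frac{1}{15112}\right) = \left(-2\right) \left(- \frac{19481}{15112}\right) = \frac{19481}{7556} \approx 2.5782$)
$\left(21781 + Y\right) - 10892 = \left(21781 + \frac{19481}{7556}\right) - 10892 = \frac{164596717}{7556} - 10892 = \frac{82296765}{7556}$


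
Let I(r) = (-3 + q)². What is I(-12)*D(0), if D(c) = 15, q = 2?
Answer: 15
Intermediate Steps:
I(r) = 1 (I(r) = (-3 + 2)² = (-1)² = 1)
I(-12)*D(0) = 1*15 = 15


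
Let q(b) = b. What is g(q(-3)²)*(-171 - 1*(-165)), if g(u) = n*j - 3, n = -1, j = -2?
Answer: 6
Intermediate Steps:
g(u) = -1 (g(u) = -1*(-2) - 3 = 2 - 3 = -1)
g(q(-3)²)*(-171 - 1*(-165)) = -(-171 - 1*(-165)) = -(-171 + 165) = -1*(-6) = 6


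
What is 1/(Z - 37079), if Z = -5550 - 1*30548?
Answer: -1/73177 ≈ -1.3665e-5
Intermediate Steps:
Z = -36098 (Z = -5550 - 30548 = -36098)
1/(Z - 37079) = 1/(-36098 - 37079) = 1/(-73177) = -1/73177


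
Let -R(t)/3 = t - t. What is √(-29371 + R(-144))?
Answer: I*√29371 ≈ 171.38*I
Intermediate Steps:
R(t) = 0 (R(t) = -3*(t - t) = -3*0 = 0)
√(-29371 + R(-144)) = √(-29371 + 0) = √(-29371) = I*√29371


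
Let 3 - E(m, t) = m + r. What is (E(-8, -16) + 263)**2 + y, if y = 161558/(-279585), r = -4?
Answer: 21607285582/279585 ≈ 77283.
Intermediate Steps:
E(m, t) = 7 - m (E(m, t) = 3 - (m - 4) = 3 - (-4 + m) = 3 + (4 - m) = 7 - m)
y = -161558/279585 (y = 161558*(-1/279585) = -161558/279585 ≈ -0.57785)
(E(-8, -16) + 263)**2 + y = ((7 - 1*(-8)) + 263)**2 - 161558/279585 = ((7 + 8) + 263)**2 - 161558/279585 = (15 + 263)**2 - 161558/279585 = 278**2 - 161558/279585 = 77284 - 161558/279585 = 21607285582/279585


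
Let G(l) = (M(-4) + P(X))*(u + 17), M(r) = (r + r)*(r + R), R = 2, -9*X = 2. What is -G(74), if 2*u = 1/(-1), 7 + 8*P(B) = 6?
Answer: -4191/16 ≈ -261.94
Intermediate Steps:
X = -2/9 (X = -⅑*2 = -2/9 ≈ -0.22222)
P(B) = -⅛ (P(B) = -7/8 + (⅛)*6 = -7/8 + ¾ = -⅛)
u = -½ (u = (½)/(-1) = (½)*(-1) = -½ ≈ -0.50000)
M(r) = 2*r*(2 + r) (M(r) = (r + r)*(r + 2) = (2*r)*(2 + r) = 2*r*(2 + r))
G(l) = 4191/16 (G(l) = (2*(-4)*(2 - 4) - ⅛)*(-½ + 17) = (2*(-4)*(-2) - ⅛)*(33/2) = (16 - ⅛)*(33/2) = (127/8)*(33/2) = 4191/16)
-G(74) = -1*4191/16 = -4191/16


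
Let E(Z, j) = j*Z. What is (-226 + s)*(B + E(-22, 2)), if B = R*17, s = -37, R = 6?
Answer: -15254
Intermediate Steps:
E(Z, j) = Z*j
B = 102 (B = 6*17 = 102)
(-226 + s)*(B + E(-22, 2)) = (-226 - 37)*(102 - 22*2) = -263*(102 - 44) = -263*58 = -15254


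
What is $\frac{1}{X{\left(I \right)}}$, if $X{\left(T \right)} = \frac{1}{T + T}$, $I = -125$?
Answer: $-250$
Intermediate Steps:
$X{\left(T \right)} = \frac{1}{2 T}$
$\frac{1}{X{\left(I \right)}} = \frac{1}{\frac{1}{2} \frac{1}{-125}} = \frac{1}{\frac{1}{2} \left(- \frac{1}{125}\right)} = \frac{1}{- \frac{1}{250}} = -250$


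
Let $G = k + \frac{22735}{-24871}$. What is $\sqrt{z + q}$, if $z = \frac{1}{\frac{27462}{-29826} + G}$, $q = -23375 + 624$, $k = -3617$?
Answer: $\frac{2 i \sqrt{1138549863005392905238955765}}{447410091449} \approx 150.83 i$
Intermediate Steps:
$G = - \frac{89981142}{24871}$ ($G = -3617 + \frac{22735}{-24871} = -3617 + 22735 \left(- \frac{1}{24871}\right) = -3617 - \frac{22735}{24871} = - \frac{89981142}{24871} \approx -3617.9$)
$q = -22751$
$z = - \frac{123633741}{447410091449}$ ($z = \frac{1}{\frac{27462}{-29826} - \frac{89981142}{24871}} = \frac{1}{27462 \left(- \frac{1}{29826}\right) - \frac{89981142}{24871}} = \frac{1}{- \frac{4577}{4971} - \frac{89981142}{24871}} = \frac{1}{- \frac{447410091449}{123633741}} = - \frac{123633741}{447410091449} \approx -0.00027633$)
$\sqrt{z + q} = \sqrt{- \frac{123633741}{447410091449} - 22751} = \sqrt{- \frac{10179027114189940}{447410091449}} = \frac{2 i \sqrt{1138549863005392905238955765}}{447410091449}$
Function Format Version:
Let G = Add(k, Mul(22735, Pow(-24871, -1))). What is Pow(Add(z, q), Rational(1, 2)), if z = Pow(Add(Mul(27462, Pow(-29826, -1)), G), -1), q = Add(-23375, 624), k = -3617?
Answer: Mul(Rational(2, 447410091449), I, Pow(1138549863005392905238955765, Rational(1, 2))) ≈ Mul(150.83, I)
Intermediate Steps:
G = Rational(-89981142, 24871) (G = Add(-3617, Mul(22735, Pow(-24871, -1))) = Add(-3617, Mul(22735, Rational(-1, 24871))) = Add(-3617, Rational(-22735, 24871)) = Rational(-89981142, 24871) ≈ -3617.9)
q = -22751
z = Rational(-123633741, 447410091449) (z = Pow(Add(Mul(27462, Pow(-29826, -1)), Rational(-89981142, 24871)), -1) = Pow(Add(Mul(27462, Rational(-1, 29826)), Rational(-89981142, 24871)), -1) = Pow(Add(Rational(-4577, 4971), Rational(-89981142, 24871)), -1) = Pow(Rational(-447410091449, 123633741), -1) = Rational(-123633741, 447410091449) ≈ -0.00027633)
Pow(Add(z, q), Rational(1, 2)) = Pow(Add(Rational(-123633741, 447410091449), -22751), Rational(1, 2)) = Pow(Rational(-10179027114189940, 447410091449), Rational(1, 2)) = Mul(Rational(2, 447410091449), I, Pow(1138549863005392905238955765, Rational(1, 2)))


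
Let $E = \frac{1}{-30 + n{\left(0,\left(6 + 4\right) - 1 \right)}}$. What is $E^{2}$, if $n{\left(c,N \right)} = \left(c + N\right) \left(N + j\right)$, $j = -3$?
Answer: $\frac{1}{576} \approx 0.0017361$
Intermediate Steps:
$n{\left(c,N \right)} = \left(-3 + N\right) \left(N + c\right)$ ($n{\left(c,N \right)} = \left(c + N\right) \left(N - 3\right) = \left(N + c\right) \left(-3 + N\right) = \left(-3 + N\right) \left(N + c\right)$)
$E = \frac{1}{24}$ ($E = \frac{1}{-30 + \left(\left(\left(6 + 4\right) - 1\right)^{2} - 3 \left(\left(6 + 4\right) - 1\right) - 0 + \left(\left(6 + 4\right) - 1\right) 0\right)} = \frac{1}{-30 + \left(\left(10 - 1\right)^{2} - 3 \left(10 - 1\right) + 0 + \left(10 - 1\right) 0\right)} = \frac{1}{-30 + \left(9^{2} - 27 + 0 + 9 \cdot 0\right)} = \frac{1}{-30 + \left(81 - 27 + 0 + 0\right)} = \frac{1}{-30 + 54} = \frac{1}{24} \approx 0.041667$)
$E^{2} = \left(\frac{1}{24}\right)^{2} = \frac{1}{576}$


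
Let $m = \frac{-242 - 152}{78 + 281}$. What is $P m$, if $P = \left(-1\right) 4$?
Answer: $\frac{1576}{359} \approx 4.39$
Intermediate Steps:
$P = -4$
$m = - \frac{394}{359} \approx -1.0975$
$P m = \left(-4\right) \left(- \frac{394}{359}\right) = \frac{1576}{359}$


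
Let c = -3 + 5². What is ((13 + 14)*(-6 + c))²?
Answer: 186624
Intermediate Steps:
c = 22 (c = -3 + 25 = 22)
((13 + 14)*(-6 + c))² = ((13 + 14)*(-6 + 22))² = (27*16)² = 432² = 186624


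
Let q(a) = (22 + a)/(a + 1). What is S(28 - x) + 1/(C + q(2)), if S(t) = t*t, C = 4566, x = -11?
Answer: 6957055/4574 ≈ 1521.0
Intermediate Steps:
q(a) = (22 + a)/(1 + a)
S(t) = t²
S(28 - x) + 1/(C + q(2)) = (28 - 1*(-11))² + 1/(4566 + (22 + 2)/(1 + 2)) = (28 + 11)² + 1/(4566 + 24/3) = 39² + 1/(4566 + (⅓)*24) = 1521 + 1/(4566 + 8) = 1521 + 1/4574 = 6957055/4574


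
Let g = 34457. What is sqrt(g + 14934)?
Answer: sqrt(49391) ≈ 222.24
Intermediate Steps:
sqrt(g + 14934) = sqrt(34457 + 14934) = sqrt(49391)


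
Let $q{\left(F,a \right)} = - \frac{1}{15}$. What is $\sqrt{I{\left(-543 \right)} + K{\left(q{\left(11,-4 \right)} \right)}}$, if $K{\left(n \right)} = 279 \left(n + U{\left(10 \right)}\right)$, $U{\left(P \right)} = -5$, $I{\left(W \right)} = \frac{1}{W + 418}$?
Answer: $\frac{i \sqrt{883505}}{25} \approx 37.598 i$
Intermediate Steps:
$q{\left(F,a \right)} = - \frac{1}{15}$ ($q{\left(F,a \right)} = \left(-1\right) \frac{1}{15} = - \frac{1}{15}$)
$I{\left(W \right)} = \frac{1}{418 + W}$
$K{\left(n \right)} = -1395 + 279 n$ ($K{\left(n \right)} = 279 \left(n - 5\right) = 279 \left(-5 + n\right) = -1395 + 279 n$)
$\sqrt{I{\left(-543 \right)} + K{\left(q{\left(11,-4 \right)} \right)}} = \sqrt{\frac{1}{418 - 543} + \left(-1395 + 279 \left(- \frac{1}{15}\right)\right)} = \sqrt{\frac{1}{-125} - \frac{7068}{5}} = \sqrt{- \frac{1}{125} - \frac{7068}{5}} = \sqrt{- \frac{176701}{125}} = \frac{i \sqrt{883505}}{25}$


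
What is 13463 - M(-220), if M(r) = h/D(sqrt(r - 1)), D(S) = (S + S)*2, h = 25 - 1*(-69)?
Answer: 13463 + 47*I*sqrt(221)/442 ≈ 13463.0 + 1.5808*I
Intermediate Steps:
h = 94 (h = 25 + 69 = 94)
D(S) = 4*S (D(S) = (2*S)*2 = 4*S)
M(r) = 47/(2*sqrt(-1 + r)) (M(r) = 94/((4*sqrt(r - 1))) = 94/((4*sqrt(-1 + r))) = 94*(1/(4*sqrt(-1 + r))) = 47/(2*sqrt(-1 + r)))
13463 - M(-220) = 13463 - 47/(2*sqrt(-1 - 220)) = 13463 - 47/(2*sqrt(-221)) = 13463 - 47*(-I*sqrt(221)/221)/2 = 13463 - (-47)*I*sqrt(221)/442 = 13463 + 47*I*sqrt(221)/442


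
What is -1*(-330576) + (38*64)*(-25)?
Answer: 269776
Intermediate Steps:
-1*(-330576) + (38*64)*(-25) = 330576 + 2432*(-25) = 330576 - 60800 = 269776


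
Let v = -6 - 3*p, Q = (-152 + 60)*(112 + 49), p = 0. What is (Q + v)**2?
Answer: 219573124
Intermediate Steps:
Q = -14812 (Q = -92*161 = -14812)
v = -6 (v = -6 - 3*0 = -6 + 0 = -6)
(Q + v)**2 = (-14812 - 6)**2 = (-14818)**2 = 219573124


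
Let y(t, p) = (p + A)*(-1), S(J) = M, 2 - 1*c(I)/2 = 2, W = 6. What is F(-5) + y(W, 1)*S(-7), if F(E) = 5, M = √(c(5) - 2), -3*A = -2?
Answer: 5 - 5*I*√2/3 ≈ 5.0 - 2.357*I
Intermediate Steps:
A = ⅔ (A = -⅓*(-2) = ⅔ ≈ 0.66667)
c(I) = 0 (c(I) = 4 - 2*2 = 4 - 4 = 0)
M = I*√2 (M = √(0 - 2) = √(-2) = I*√2 ≈ 1.4142*I)
S(J) = I*√2
y(t, p) = -⅔ - p (y(t, p) = (p + ⅔)*(-1) = (⅔ + p)*(-1) = -⅔ - p)
F(-5) + y(W, 1)*S(-7) = 5 + (-⅔ - 1*1)*(I*√2) = 5 + (-⅔ - 1)*(I*√2) = 5 - 5*I*√2/3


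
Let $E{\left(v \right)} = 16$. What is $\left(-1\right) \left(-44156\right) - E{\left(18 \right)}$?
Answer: $44140$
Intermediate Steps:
$\left(-1\right) \left(-44156\right) - E{\left(18 \right)} = \left(-1\right) \left(-44156\right) - 16 = 44156 - 16 = 44140$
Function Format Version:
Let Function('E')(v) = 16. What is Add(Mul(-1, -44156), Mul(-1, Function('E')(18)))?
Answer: 44140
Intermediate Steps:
Add(Mul(-1, -44156), Mul(-1, Function('E')(18))) = Add(Mul(-1, -44156), Mul(-1, 16)) = Add(44156, -16) = 44140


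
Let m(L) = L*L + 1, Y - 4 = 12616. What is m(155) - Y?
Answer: 11406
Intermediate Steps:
Y = 12620 (Y = 4 + 12616 = 12620)
m(L) = 1 + L**2 (m(L) = L**2 + 1 = 1 + L**2)
m(155) - Y = (1 + 155**2) - 1*12620 = (1 + 24025) - 12620 = 24026 - 12620 = 11406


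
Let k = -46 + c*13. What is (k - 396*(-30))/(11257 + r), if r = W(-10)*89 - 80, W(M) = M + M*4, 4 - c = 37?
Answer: 11405/6727 ≈ 1.6954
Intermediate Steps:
c = -33 (c = 4 - 1*37 = 4 - 37 = -33)
W(M) = 5*M (W(M) = M + 4*M = 5*M)
k = -475 (k = -46 - 33*13 = -46 - 429 = -475)
r = -4530 (r = (5*(-10))*89 - 80 = -50*89 - 80 = -4450 - 80 = -4530)
(k - 396*(-30))/(11257 + r) = (-475 - 396*(-30))/(11257 - 4530) = (-475 + 11880)/6727 = 11405*(1/6727) = 11405/6727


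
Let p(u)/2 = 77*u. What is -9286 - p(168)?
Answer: -35158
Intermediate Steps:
p(u) = 154*u (p(u) = 2*(77*u) = 154*u)
-9286 - p(168) = -9286 - 154*168 = -9286 - 1*25872 = -9286 - 25872 = -35158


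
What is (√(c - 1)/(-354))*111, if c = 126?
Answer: -185*√5/118 ≈ -3.5057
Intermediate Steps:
(√(c - 1)/(-354))*111 = (√(126 - 1)/(-354))*111 = (√125*(-1/354))*111 = ((5*√5)*(-1/354))*111 = -5*√5/354*111 = -185*√5/118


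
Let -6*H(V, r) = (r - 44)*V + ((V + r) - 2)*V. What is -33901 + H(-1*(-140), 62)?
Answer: -116963/3 ≈ -38988.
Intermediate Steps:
H(V, r) = -V*(-44 + r)/6 - V*(-2 + V + r)/6 (H(V, r) = -((r - 44)*V + ((V + r) - 2)*V)/6 = -((-44 + r)*V + (-2 + V + r)*V)/6 = -(V*(-44 + r) + V*(-2 + V + r))/6 = -V*(-44 + r)/6 - V*(-2 + V + r)/6)
-33901 + H(-1*(-140), 62) = -33901 + (-1*(-140))*(46 - (-1)*(-140) - 2*62)/6 = -33901 + (⅙)*140*(46 - 1*140 - 124) = -33901 + (⅙)*140*(46 - 140 - 124) = -33901 + (⅙)*140*(-218) = -33901 - 15260/3 = -116963/3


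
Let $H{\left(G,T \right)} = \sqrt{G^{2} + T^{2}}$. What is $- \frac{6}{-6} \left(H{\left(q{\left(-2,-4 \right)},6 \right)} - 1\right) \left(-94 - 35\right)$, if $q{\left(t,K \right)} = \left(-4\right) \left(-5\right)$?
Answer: $129 - 258 \sqrt{109} \approx -2564.6$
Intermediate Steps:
$q{\left(t,K \right)} = 20$
$- \frac{6}{-6} \left(H{\left(q{\left(-2,-4 \right)},6 \right)} - 1\right) \left(-94 - 35\right) = - \frac{6}{-6} \left(\sqrt{20^{2} + 6^{2}} - 1\right) \left(-94 - 35\right) = \left(-6\right) \left(- \frac{1}{6}\right) \left(\sqrt{400 + 36} - 1\right) \left(-129\right) = 1 \left(\sqrt{436} - 1\right) \left(-129\right) = 1 \left(2 \sqrt{109} - 1\right) \left(-129\right) = 1 \left(-1 + 2 \sqrt{109}\right) \left(-129\right) = \left(-1 + 2 \sqrt{109}\right) \left(-129\right) = 129 - 258 \sqrt{109}$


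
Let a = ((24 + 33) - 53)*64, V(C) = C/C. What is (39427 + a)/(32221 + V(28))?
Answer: 39683/32222 ≈ 1.2316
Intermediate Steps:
V(C) = 1
a = 256 (a = (57 - 53)*64 = 4*64 = 256)
(39427 + a)/(32221 + V(28)) = (39427 + 256)/(32221 + 1) = 39683/32222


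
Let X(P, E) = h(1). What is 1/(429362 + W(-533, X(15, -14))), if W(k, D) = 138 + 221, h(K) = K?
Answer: 1/429721 ≈ 2.3271e-6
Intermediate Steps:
X(P, E) = 1
W(k, D) = 359
1/(429362 + W(-533, X(15, -14))) = 1/(429362 + 359) = 1/429721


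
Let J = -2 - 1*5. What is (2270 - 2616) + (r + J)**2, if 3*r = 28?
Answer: -3065/9 ≈ -340.56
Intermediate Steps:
r = 28/3 (r = (1/3)*28 = 28/3 ≈ 9.3333)
J = -7 (J = -2 - 5 = -7)
(2270 - 2616) + (r + J)**2 = (2270 - 2616) + (28/3 - 7)**2 = -346 + (7/3)**2 = -346 + 49/9 = -3065/9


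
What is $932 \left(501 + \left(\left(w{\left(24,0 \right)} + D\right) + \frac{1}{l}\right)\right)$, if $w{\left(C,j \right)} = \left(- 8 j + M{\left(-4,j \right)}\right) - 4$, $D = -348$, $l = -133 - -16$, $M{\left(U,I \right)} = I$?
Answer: $\frac{16246624}{117} \approx 1.3886 \cdot 10^{5}$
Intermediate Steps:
$l = -117$ ($l = -133 + 16 = -117$)
$w{\left(C,j \right)} = -4 - 7 j$ ($w{\left(C,j \right)} = \left(- 8 j + j\right) - 4 = - 7 j - 4 = -4 - 7 j$)
$932 \left(501 + \left(\left(w{\left(24,0 \right)} + D\right) + \frac{1}{l}\right)\right) = 932 \left(501 + \left(\left(\left(-4 - 0\right) - 348\right) + \frac{1}{-117}\right)\right) = 932 \left(501 + \left(\left(\left(-4 + 0\right) - 348\right) - \frac{1}{117}\right)\right) = 932 \left(501 - \frac{41185}{117}\right) = 932 \cdot \frac{17432}{117} = \frac{16246624}{117}$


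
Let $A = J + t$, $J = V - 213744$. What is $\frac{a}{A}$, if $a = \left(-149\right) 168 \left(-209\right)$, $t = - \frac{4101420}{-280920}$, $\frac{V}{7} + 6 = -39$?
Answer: $- \frac{24494763216}{1002155881} \approx -24.442$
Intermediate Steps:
$V = -315$ ($V = -42 + 7 \left(-39\right) = -42 - 273 = -315$)
$t = \frac{68357}{4682}$ ($t = \left(-4101420\right) \left(- \frac{1}{280920}\right) = \frac{68357}{4682} \approx 14.6$)
$J = -214059$ ($J = -315 - 213744 = -214059$)
$A = - \frac{1002155881}{4682}$ ($A = -214059 + \frac{68357}{4682} = - \frac{1002155881}{4682} \approx -2.1404 \cdot 10^{5}$)
$a = 5231688$ ($a = \left(-25032\right) \left(-209\right) = 5231688$)
$\frac{a}{A} = \frac{5231688}{- \frac{1002155881}{4682}} = 5231688 \left(- \frac{4682}{1002155881}\right) = - \frac{24494763216}{1002155881}$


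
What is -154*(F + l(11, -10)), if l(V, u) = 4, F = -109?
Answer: 16170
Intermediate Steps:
-154*(F + l(11, -10)) = -154*(-109 + 4) = -154*(-105) = 16170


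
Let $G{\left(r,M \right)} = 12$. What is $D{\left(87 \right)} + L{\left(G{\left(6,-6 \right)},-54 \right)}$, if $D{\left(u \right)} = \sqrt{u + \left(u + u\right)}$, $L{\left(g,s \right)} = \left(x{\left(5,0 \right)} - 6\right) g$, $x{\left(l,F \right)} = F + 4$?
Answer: $-24 + 3 \sqrt{29} \approx -7.8445$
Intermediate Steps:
$x{\left(l,F \right)} = 4 + F$
$L{\left(g,s \right)} = - 2 g$ ($L{\left(g,s \right)} = \left(\left(4 + 0\right) - 6\right) g = \left(4 - 6\right) g = - 2 g$)
$D{\left(u \right)} = \sqrt{3} \sqrt{u}$ ($D{\left(u \right)} = \sqrt{u + 2 u} = \sqrt{3 u} = \sqrt{3} \sqrt{u}$)
$D{\left(87 \right)} + L{\left(G{\left(6,-6 \right)},-54 \right)} = \sqrt{3} \sqrt{87} - 24 = 3 \sqrt{29} - 24 = -24 + 3 \sqrt{29}$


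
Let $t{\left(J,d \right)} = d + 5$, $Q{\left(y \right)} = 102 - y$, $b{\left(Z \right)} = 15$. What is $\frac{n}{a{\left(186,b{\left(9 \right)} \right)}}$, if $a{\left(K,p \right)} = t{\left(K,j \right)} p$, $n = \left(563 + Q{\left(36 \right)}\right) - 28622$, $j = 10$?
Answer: $- \frac{9331}{75} \approx -124.41$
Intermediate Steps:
$t{\left(J,d \right)} = 5 + d$
$n = -27993$ ($n = \left(563 + \left(102 - 36\right)\right) - 28622 = \left(563 + 66\right) - 28622 = 629 - 28622 = -27993$)
$a{\left(K,p \right)} = 15 p$ ($a{\left(K,p \right)} = \left(5 + 10\right) p = 15 p$)
$\frac{n}{a{\left(186,b{\left(9 \right)} \right)}} = - \frac{27993}{15 \cdot 15} = - \frac{27993}{225} = \left(-27993\right) \frac{1}{225} = - \frac{9331}{75}$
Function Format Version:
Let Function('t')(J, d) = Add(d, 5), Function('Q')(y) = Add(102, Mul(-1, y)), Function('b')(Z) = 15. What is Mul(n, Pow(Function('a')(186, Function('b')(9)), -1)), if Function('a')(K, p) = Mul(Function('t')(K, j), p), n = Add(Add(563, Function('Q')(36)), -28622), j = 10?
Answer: Rational(-9331, 75) ≈ -124.41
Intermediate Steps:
Function('t')(J, d) = Add(5, d)
n = -27993 (n = Add(Add(563, Add(102, Mul(-1, 36))), -28622) = Add(Add(563, Add(102, -36)), -28622) = Add(Add(563, 66), -28622) = Add(629, -28622) = -27993)
Function('a')(K, p) = Mul(15, p) (Function('a')(K, p) = Mul(Add(5, 10), p) = Mul(15, p))
Mul(n, Pow(Function('a')(186, Function('b')(9)), -1)) = Mul(-27993, Pow(Mul(15, 15), -1)) = Mul(-27993, Pow(225, -1)) = Mul(-27993, Rational(1, 225)) = Rational(-9331, 75)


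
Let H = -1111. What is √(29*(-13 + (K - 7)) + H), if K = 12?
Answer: I*√1343 ≈ 36.647*I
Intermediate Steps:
√(29*(-13 + (K - 7)) + H) = √(29*(-13 + (12 - 7)) - 1111) = √(29*(-13 + 5) - 1111) = √(29*(-8) - 1111) = √(-232 - 1111) = √(-1343) = I*√1343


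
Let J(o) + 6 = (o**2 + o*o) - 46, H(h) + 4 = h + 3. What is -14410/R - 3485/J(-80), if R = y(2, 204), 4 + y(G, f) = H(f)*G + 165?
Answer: -185674675/7228116 ≈ -25.688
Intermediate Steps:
H(h) = -1 + h (H(h) = -4 + (h + 3) = -4 + (3 + h) = -1 + h)
J(o) = -52 + 2*o**2 (J(o) = -6 + ((o**2 + o*o) - 46) = -6 + ((o**2 + o**2) - 46) = -6 + (2*o**2 - 46) = -6 + (-46 + 2*o**2) = -52 + 2*o**2)
y(G, f) = 161 + G*(-1 + f) (y(G, f) = -4 + ((-1 + f)*G + 165) = -4 + (G*(-1 + f) + 165) = -4 + (165 + G*(-1 + f)) = 161 + G*(-1 + f))
R = 567 (R = 161 + 2*(-1 + 204) = 161 + 2*203 = 161 + 406 = 567)
-14410/R - 3485/J(-80) = -14410/567 - 3485/(-52 + 2*(-80)**2) = -14410*1/567 - 3485/(-52 + 2*6400) = -14410/567 - 3485/(-52 + 12800) = -14410/567 - 3485/12748 = -185674675/7228116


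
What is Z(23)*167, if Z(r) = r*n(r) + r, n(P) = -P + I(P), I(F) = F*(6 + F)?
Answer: 2477445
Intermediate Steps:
n(P) = -P + P*(6 + P)
Z(r) = r + r**2*(5 + r) (Z(r) = r*(r*(5 + r)) + r = r**2*(5 + r) + r = r + r**2*(5 + r))
Z(23)*167 = (23*(1 - 1*23 + 23*(6 + 23)))*167 = (23*(1 - 23 + 23*29))*167 = (23*(1 - 23 + 667))*167 = (23*645)*167 = 14835*167 = 2477445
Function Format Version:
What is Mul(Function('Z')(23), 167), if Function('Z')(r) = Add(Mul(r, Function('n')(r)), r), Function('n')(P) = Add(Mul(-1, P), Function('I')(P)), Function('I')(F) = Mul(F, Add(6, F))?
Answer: 2477445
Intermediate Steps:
Function('n')(P) = Add(Mul(-1, P), Mul(P, Add(6, P)))
Function('Z')(r) = Add(r, Mul(Pow(r, 2), Add(5, r))) (Function('Z')(r) = Add(Mul(r, Mul(r, Add(5, r))), r) = Add(Mul(Pow(r, 2), Add(5, r)), r) = Add(r, Mul(Pow(r, 2), Add(5, r))))
Mul(Function('Z')(23), 167) = Mul(Mul(23, Add(1, Mul(-1, 23), Mul(23, Add(6, 23)))), 167) = Mul(Mul(23, Add(1, -23, Mul(23, 29))), 167) = Mul(Mul(23, Add(1, -23, 667)), 167) = Mul(Mul(23, 645), 167) = Mul(14835, 167) = 2477445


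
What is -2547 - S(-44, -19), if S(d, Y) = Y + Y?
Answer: -2509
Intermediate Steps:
S(d, Y) = 2*Y
-2547 - S(-44, -19) = -2547 - 2*(-19) = -2547 - 1*(-38) = -2547 + 38 = -2509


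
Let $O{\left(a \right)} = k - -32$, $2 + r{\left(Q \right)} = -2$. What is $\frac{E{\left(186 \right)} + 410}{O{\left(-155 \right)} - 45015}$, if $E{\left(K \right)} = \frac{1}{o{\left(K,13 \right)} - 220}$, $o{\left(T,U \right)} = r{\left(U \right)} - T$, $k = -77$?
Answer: $- \frac{56033}{6158200} \approx -0.0090989$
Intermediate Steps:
$r{\left(Q \right)} = -4$ ($r{\left(Q \right)} = -2 - 2 = -4$)
$o{\left(T,U \right)} = -4 - T$
$O{\left(a \right)} = -45$ ($O{\left(a \right)} = -77 - -32 = -77 + 32 = -45$)
$E{\left(K \right)} = \frac{1}{-224 - K}$ ($E{\left(K \right)} = \frac{1}{\left(-4 - K\right) - 220} = \frac{1}{-224 - K}$)
$\frac{E{\left(186 \right)} + 410}{O{\left(-155 \right)} - 45015} = \frac{- \frac{1}{224 + 186} + 410}{-45 - 45015} = \frac{- \frac{1}{410} + 410}{-45060} = \left(\left(-1\right) \frac{1}{410} + 410\right) \left(- \frac{1}{45060}\right) = \left(- \frac{1}{410} + 410\right) \left(- \frac{1}{45060}\right) = \frac{168099}{410} \left(- \frac{1}{45060}\right) = - \frac{56033}{6158200}$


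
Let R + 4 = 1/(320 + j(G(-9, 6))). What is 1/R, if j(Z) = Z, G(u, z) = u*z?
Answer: -266/1063 ≈ -0.25024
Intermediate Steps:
R = -1063/266 (R = -4 + 1/(320 - 9*6) = -4 + 1/(320 - 54) = -4 + 1/266 = -1063/266 ≈ -3.9962)
1/R = 1/(-1063/266) = -266/1063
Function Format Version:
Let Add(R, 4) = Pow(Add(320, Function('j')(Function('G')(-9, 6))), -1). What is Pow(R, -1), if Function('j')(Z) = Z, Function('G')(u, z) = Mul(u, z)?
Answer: Rational(-266, 1063) ≈ -0.25024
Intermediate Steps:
R = Rational(-1063, 266) (R = Add(-4, Pow(Add(320, Mul(-9, 6)), -1)) = Add(-4, Pow(Add(320, -54), -1)) = Add(-4, Pow(266, -1)) = Add(-4, Rational(1, 266)) = Rational(-1063, 266) ≈ -3.9962)
Pow(R, -1) = Pow(Rational(-1063, 266), -1) = Rational(-266, 1063)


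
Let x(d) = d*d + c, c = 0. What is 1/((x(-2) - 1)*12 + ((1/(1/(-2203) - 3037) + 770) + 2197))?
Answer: 6690512/20091605333 ≈ 0.00033300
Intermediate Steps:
x(d) = d² (x(d) = d*d + 0 = d² + 0 = d²)
1/((x(-2) - 1)*12 + ((1/(1/(-2203) - 3037) + 770) + 2197)) = 1/(((-2)² - 1)*12 + ((1/(1/(-2203) - 3037) + 770) + 2197)) = 1/((4 - 1)*12 + ((1/(-1/2203 - 3037) + 770) + 2197)) = 1/(3*12 + ((1/(-6690512/2203) + 770) + 2197)) = 1/(36 + ((-2203/6690512 + 770) + 2197)) = 1/(36 + (5151692037/6690512 + 2197)) = 1/(36 + 19850746901/6690512) = 1/(20091605333/6690512) = 6690512/20091605333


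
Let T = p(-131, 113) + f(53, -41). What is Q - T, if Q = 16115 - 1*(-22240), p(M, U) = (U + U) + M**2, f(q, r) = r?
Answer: 21009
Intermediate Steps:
p(M, U) = M**2 + 2*U (p(M, U) = 2*U + M**2 = M**2 + 2*U)
Q = 38355 (Q = 16115 + 22240 = 38355)
T = 17346 (T = ((-131)**2 + 2*113) - 41 = (17161 + 226) - 41 = 17387 - 41 = 17346)
Q - T = 38355 - 1*17346 = 38355 - 17346 = 21009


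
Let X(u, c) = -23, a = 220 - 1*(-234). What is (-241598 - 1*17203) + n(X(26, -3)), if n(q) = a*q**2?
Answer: -18635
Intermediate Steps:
a = 454 (a = 220 + 234 = 454)
n(q) = 454*q**2
(-241598 - 1*17203) + n(X(26, -3)) = (-241598 - 1*17203) + 454*(-23)**2 = (-241598 - 17203) + 454*529 = -258801 + 240166 = -18635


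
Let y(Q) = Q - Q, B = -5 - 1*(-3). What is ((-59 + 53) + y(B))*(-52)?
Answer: 312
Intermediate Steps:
B = -2 (B = -5 + 3 = -2)
y(Q) = 0
((-59 + 53) + y(B))*(-52) = ((-59 + 53) + 0)*(-52) = (-6 + 0)*(-52) = -6*(-52) = 312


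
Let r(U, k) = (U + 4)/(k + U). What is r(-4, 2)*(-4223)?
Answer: 0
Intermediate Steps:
r(U, k) = (4 + U)/(U + k)
r(-4, 2)*(-4223) = ((4 - 4)/(-4 + 2))*(-4223) = (0/(-2))*(-4223) = -½*0*(-4223) = 0*(-4223) = 0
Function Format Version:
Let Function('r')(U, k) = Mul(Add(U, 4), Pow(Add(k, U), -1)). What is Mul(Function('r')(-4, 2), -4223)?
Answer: 0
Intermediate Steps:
Function('r')(U, k) = Mul(Pow(Add(U, k), -1), Add(4, U)) (Function('r')(U, k) = Mul(Add(4, U), Pow(Add(U, k), -1)) = Mul(Pow(Add(U, k), -1), Add(4, U)))
Mul(Function('r')(-4, 2), -4223) = Mul(Mul(Pow(Add(-4, 2), -1), Add(4, -4)), -4223) = Mul(Mul(Pow(-2, -1), 0), -4223) = Mul(Mul(Rational(-1, 2), 0), -4223) = Mul(0, -4223) = 0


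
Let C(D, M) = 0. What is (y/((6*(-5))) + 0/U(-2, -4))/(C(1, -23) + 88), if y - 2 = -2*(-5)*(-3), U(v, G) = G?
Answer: 7/660 ≈ 0.010606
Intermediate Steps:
y = -28 (y = 2 - 2*(-5)*(-3) = 2 + 10*(-3) = 2 - 30 = -28)
(y/((6*(-5))) + 0/U(-2, -4))/(C(1, -23) + 88) = (-28/(6*(-5)) + 0/(-4))/(0 + 88) = (-28/(-30) + 0*(-1/4))/88 = (-28*(-1/30) + 0)*(1/88) = (14/15 + 0)*(1/88) = (14/15)*(1/88) = 7/660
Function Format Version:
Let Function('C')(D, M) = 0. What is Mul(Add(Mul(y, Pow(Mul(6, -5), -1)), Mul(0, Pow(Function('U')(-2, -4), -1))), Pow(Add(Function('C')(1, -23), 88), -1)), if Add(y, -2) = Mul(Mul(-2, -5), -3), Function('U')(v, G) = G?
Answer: Rational(7, 660) ≈ 0.010606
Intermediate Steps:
y = -28 (y = Add(2, Mul(Mul(-2, -5), -3)) = Add(2, Mul(10, -3)) = Add(2, -30) = -28)
Mul(Add(Mul(y, Pow(Mul(6, -5), -1)), Mul(0, Pow(Function('U')(-2, -4), -1))), Pow(Add(Function('C')(1, -23), 88), -1)) = Mul(Add(Mul(-28, Pow(Mul(6, -5), -1)), Mul(0, Pow(-4, -1))), Pow(Add(0, 88), -1)) = Mul(Add(Mul(-28, Pow(-30, -1)), Mul(0, Rational(-1, 4))), Pow(88, -1)) = Mul(Add(Mul(-28, Rational(-1, 30)), 0), Rational(1, 88)) = Mul(Add(Rational(14, 15), 0), Rational(1, 88)) = Mul(Rational(14, 15), Rational(1, 88)) = Rational(7, 660)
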